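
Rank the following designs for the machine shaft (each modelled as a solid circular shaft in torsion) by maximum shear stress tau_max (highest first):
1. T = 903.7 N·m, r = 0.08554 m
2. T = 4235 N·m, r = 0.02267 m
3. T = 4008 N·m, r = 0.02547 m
Model: a solid circular shaft in torsion, so tau_max = (2·T) / (π·r^3) (SI units).
  Case 1: tau_max = (2 × 903.7) / (π × 0.08554^3) = 919200 Pa = 0.9192 MPa
  Case 2: tau_max = (2 × 4235) / (π × 0.02267^3) = 2.314 × 10⁸ Pa = 231.4 MPa
  Case 3: tau_max = (2 × 4008) / (π × 0.02547^3) = 1.544 × 10⁸ Pa = 154.4 MPa
Ordering: 231.4 MPa (case 2) > 154.4 MPa (case 3) > 0.9192 MPa (case 1)
Final answer: 2, 3, 1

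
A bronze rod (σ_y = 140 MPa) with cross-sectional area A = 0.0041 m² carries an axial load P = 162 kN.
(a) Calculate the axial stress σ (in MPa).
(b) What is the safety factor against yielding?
(a) Axial stress σ = P/A. Convert P = 162 kN = 162000 N.
  σ = 162000 / 0.0041 = 3.951 × 10⁷ Pa = 39.51 MPa
(b) Safety factor SF = σ_y/σ = 140 / 39.51 = 3.543
Final answer: (a) σ = 39.51 MPa, (b) SF = 3.543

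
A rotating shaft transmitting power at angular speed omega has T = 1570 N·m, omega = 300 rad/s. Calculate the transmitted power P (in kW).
Model: a rotating shaft transmitting power at angular speed omega, so P = T·omega.
Substitute:
  P = 1570 × 300
  P = 471000 W
Convert: P = 471000 W = 471 kW
Final answer: P = 471 kW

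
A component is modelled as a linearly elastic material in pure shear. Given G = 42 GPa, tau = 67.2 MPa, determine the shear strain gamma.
Model: a linearly elastic material in pure shear, so tau = G·gamma.
Solve for gamma: gamma = tau / G.
Convert to SI units:
  G = 42 GPa = 4.2 × 10¹⁰ Pa
  tau = 67.2 MPa = 6.72 × 10⁷ Pa
Substitute:
  gamma = (6.72 × 10⁷) / (4.2 × 10¹⁰)
  gamma = 0.0016
Final answer: gamma = 0.0016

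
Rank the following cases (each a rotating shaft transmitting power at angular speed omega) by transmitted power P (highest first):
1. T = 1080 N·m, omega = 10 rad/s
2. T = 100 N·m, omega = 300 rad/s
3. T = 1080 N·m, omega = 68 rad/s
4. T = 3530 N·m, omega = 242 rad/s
Model: a rotating shaft transmitting power at angular speed omega, so P = T·omega (SI units).
  Case 1: P = 1080 × 10 = 10800 W = 10.8 kW
  Case 2: P = 100 × 300 = 30000 W = 30 kW
  Case 3: P = 1080 × 68 = 73440 W = 73.44 kW
  Case 4: P = 3530 × 242 = 854300 W = 854.3 kW
Ordering: 854.3 kW (case 4) > 73.44 kW (case 3) > 30 kW (case 2) > 10.8 kW (case 1)
Final answer: 4, 3, 2, 1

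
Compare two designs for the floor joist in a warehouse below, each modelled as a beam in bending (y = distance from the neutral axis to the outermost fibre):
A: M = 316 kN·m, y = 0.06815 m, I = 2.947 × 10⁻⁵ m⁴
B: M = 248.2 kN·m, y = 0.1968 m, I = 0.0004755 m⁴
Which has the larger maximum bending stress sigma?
Model: a beam in bending (y = distance from the neutral axis to the outermost fibre), so sigma = (M·y) / I (SI units).
  A: sigma = (316000 × 0.06815) / (2.947 × 10⁻⁵) = 7.308 × 10⁸ Pa = 730.8 MPa
  B: sigma = (248200 × 0.1968) / 0.0004755 = 1.027 × 10⁸ Pa = 102.7 MPa
730.8 MPa > 102.7 MPa, so A is larger.
Final answer: A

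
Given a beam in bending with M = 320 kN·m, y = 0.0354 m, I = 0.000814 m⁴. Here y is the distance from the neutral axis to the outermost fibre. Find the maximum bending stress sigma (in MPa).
Model: a beam in bending, so sigma = (M·y) / I.
Convert to SI units:
  M = 320 kN·m = 320000 N·m
Substitute:
  sigma = (320000 × 0.0354) / 0.000814
  sigma = 1.392 × 10⁷ Pa
Convert: sigma = 1.392 × 10⁷ Pa = 13.92 MPa
Final answer: sigma = 13.92 MPa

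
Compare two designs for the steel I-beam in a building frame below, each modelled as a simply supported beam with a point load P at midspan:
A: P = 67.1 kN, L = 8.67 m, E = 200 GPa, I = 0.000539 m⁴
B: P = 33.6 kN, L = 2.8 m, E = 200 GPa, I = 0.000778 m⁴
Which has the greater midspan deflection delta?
Model: a simply supported beam with a point load P at midspan, so delta = (P·L^3) / (48·E·I) (SI units).
  A: delta = (67100 × 8.67^3) / (48 × (2 × 10¹¹) × 0.000539) = 0.008451 m = 8.451 mm
  B: delta = (33600 × 2.8^3) / (48 × (2 × 10¹¹) × 0.000778) = 9.876 × 10⁻⁵ m = 0.09876 mm
8.451 mm > 0.09876 mm, so A is larger.
Final answer: A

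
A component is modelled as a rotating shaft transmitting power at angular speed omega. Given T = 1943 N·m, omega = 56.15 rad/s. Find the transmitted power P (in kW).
Model: a rotating shaft transmitting power at angular speed omega, so P = T·omega.
Substitute:
  P = 1943 × 56.15
  P = 109100 W
Convert: P = 109100 W = 109.1 kW
Final answer: P = 109.1 kW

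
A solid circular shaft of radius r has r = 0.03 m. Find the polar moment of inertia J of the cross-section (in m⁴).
Model: a solid circular shaft of radius r, so J = (π·r^4) / 2.
Substitute:
  J = (π × 0.03^4) / 2
  J = 1.272 × 10⁻⁶ m⁴
Final answer: J = 1.272 × 10⁻⁶ m⁴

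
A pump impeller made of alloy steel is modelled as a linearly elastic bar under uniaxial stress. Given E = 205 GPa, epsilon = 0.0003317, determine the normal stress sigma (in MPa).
Model: a linearly elastic bar under uniaxial stress, so epsilon = sigma / E.
Solve for sigma: sigma = epsilon·E.
Convert to SI units:
  E = 205 GPa = 2.05 × 10¹¹ Pa
Substitute:
  sigma = 0.0003317 × (2.05 × 10¹¹)
  sigma = 6.8 × 10⁷ Pa
Convert: sigma = 6.8 × 10⁷ Pa = 68 MPa
Final answer: sigma = 68 MPa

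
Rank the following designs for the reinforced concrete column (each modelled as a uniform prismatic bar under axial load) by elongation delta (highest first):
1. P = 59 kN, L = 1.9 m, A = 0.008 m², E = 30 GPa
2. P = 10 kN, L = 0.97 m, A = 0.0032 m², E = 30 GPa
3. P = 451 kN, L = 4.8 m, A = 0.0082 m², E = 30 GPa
Model: a uniform prismatic bar under axial load, so delta = (P·L) / (A·E) (SI units).
  Case 1: delta = (59000 × 1.9) / (0.008 × (3 × 10¹⁰)) = 0.0004671 m = 0.4671 mm
  Case 2: delta = (10000 × 0.97) / (0.0032 × (3 × 10¹⁰)) = 0.000101 m = 0.101 mm
  Case 3: delta = (451000 × 4.8) / (0.0082 × (3 × 10¹⁰)) = 0.0088 m = 8.8 mm
Ordering: 8.8 mm (case 3) > 0.4671 mm (case 1) > 0.101 mm (case 2)
Final answer: 3, 1, 2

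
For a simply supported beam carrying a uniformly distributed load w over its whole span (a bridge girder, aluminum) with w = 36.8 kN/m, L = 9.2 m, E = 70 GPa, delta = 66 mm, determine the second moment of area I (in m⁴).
Model: a simply supported beam carrying a uniformly distributed load w over its whole span, so delta = (5·w·L^4) / (384·E·I).
Solve for I: I = (5·w·L^4) / (384·delta·E).
Convert to SI units:
  w = 36.8 kN/m = 36800 N/m
  E = 70 GPa = 7 × 10¹⁰ Pa
  delta = 66 mm = 0.066 m
Substitute:
  I = (5 × 36800 × 9.2^4) / (384 × 0.066 × (7 × 10¹⁰))
  I = 0.000743 m⁴
Final answer: I = 0.000743 m⁴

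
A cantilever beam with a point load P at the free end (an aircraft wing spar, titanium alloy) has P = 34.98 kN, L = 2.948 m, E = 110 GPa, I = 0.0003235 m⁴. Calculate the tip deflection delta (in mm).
Model: a cantilever beam with a point load P at the free end, so delta = (P·L^3) / (3·E·I).
Convert to SI units:
  P = 34.98 kN = 34980 N
  E = 110 GPa = 1.1 × 10¹¹ Pa
Substitute:
  delta = (34980 × 2.948^3) / (3 × (1.1 × 10¹¹) × 0.0003235)
  delta = 0.008395 m
Convert: delta = 0.008395 m = 8.395 mm
Final answer: delta = 8.395 mm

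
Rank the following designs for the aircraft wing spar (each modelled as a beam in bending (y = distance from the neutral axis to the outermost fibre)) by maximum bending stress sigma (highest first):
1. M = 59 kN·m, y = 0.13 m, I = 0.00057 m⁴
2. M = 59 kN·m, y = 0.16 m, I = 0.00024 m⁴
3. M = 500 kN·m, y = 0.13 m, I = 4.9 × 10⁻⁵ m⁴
Model: a beam in bending (y = distance from the neutral axis to the outermost fibre), so sigma = (M·y) / I (SI units).
  Case 1: sigma = (59000 × 0.13) / 0.00057 = 1.346 × 10⁷ Pa = 13.46 MPa
  Case 2: sigma = (59000 × 0.16) / 0.00024 = 3.933 × 10⁷ Pa = 39.33 MPa
  Case 3: sigma = (500000 × 0.13) / (4.9 × 10⁻⁵) = 1.327 × 10⁹ Pa = 1327 MPa
Ordering: 1327 MPa (case 3) > 39.33 MPa (case 2) > 13.46 MPa (case 1)
Final answer: 3, 2, 1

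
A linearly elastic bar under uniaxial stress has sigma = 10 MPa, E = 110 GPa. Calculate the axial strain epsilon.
Model: a linearly elastic bar under uniaxial stress, so epsilon = sigma / E.
Convert to SI units:
  sigma = 10 MPa = 1 × 10⁷ Pa
  E = 110 GPa = 1.1 × 10¹¹ Pa
Substitute:
  epsilon = (1 × 10⁷) / (1.1 × 10¹¹)
  epsilon = 9.091 × 10⁻⁵
Final answer: epsilon = 9.091 × 10⁻⁵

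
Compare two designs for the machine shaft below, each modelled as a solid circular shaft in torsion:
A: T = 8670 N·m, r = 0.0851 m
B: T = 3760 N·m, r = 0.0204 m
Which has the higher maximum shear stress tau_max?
Model: a solid circular shaft in torsion, so tau_max = (2·T) / (π·r^3) (SI units).
  A: tau_max = (2 × 8670) / (π × 0.0851^3) = 8.956 × 10⁶ Pa = 8.956 MPa
  B: tau_max = (2 × 3760) / (π × 0.0204^3) = 2.82 × 10⁸ Pa = 282 MPa
282 MPa > 8.956 MPa, so B is larger.
Final answer: B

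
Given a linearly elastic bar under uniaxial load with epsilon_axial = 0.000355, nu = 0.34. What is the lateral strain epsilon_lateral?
Model: a linearly elastic bar under uniaxial load, so epsilon_lateral = -nu·epsilon_axial.
Substitute:
  epsilon_lateral = -(0.34 × 0.000355)
  epsilon_lateral = -0.0001207
Final answer: epsilon_lateral = -0.0001207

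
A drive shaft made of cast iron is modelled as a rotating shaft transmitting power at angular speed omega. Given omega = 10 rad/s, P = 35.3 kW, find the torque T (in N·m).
Model: a rotating shaft transmitting power at angular speed omega, so P = T·omega.
Solve for T: T = P / omega.
Convert to SI units:
  P = 35.3 kW = 35300 W
Substitute:
  T = 35300 / 10
  T = 3530 N·m
Final answer: T = 3530 N·m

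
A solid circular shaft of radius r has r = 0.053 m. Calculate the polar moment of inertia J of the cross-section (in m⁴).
Model: a solid circular shaft of radius r, so J = (π·r^4) / 2.
Substitute:
  J = (π × 0.053^4) / 2
  J = 1.239 × 10⁻⁵ m⁴
Final answer: J = 1.239 × 10⁻⁵ m⁴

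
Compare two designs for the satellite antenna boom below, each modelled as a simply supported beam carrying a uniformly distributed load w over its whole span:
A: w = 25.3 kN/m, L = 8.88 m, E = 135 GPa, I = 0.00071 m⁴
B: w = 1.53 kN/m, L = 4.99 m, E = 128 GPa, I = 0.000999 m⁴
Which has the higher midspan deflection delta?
Model: a simply supported beam carrying a uniformly distributed load w over its whole span, so delta = (5·w·L^4) / (384·E·I) (SI units).
  A: delta = (5 × 25300 × 8.88^4) / (384 × (1.35 × 10¹¹) × 0.00071) = 0.02137 m = 21.37 mm
  B: delta = (5 × 1530 × 4.99^4) / (384 × (1.28 × 10¹¹) × 0.000999) = 9.66 × 10⁻⁵ m = 0.0966 mm
21.37 mm > 0.0966 mm, so A is larger.
Final answer: A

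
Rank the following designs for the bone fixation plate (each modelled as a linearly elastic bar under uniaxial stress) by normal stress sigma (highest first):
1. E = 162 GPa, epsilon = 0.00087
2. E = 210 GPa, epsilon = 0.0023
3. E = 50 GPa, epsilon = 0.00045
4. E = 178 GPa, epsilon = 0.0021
Model: a linearly elastic bar under uniaxial stress, so sigma = E·epsilon (SI units).
  Case 1: sigma = (1.62 × 10¹¹) × 0.00087 = 1.409 × 10⁸ Pa = 140.9 MPa
  Case 2: sigma = (2.1 × 10¹¹) × 0.0023 = 4.83 × 10⁸ Pa = 483 MPa
  Case 3: sigma = (5 × 10¹⁰) × 0.00045 = 2.25 × 10⁷ Pa = 22.5 MPa
  Case 4: sigma = (1.78 × 10¹¹) × 0.0021 = 3.738 × 10⁸ Pa = 373.8 MPa
Ordering: 483 MPa (case 2) > 373.8 MPa (case 4) > 140.9 MPa (case 1) > 22.5 MPa (case 3)
Final answer: 2, 4, 1, 3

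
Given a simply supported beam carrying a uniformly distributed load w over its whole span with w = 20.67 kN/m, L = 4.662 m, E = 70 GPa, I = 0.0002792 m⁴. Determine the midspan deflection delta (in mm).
Model: a simply supported beam carrying a uniformly distributed load w over its whole span, so delta = (5·w·L^4) / (384·E·I).
Convert to SI units:
  w = 20.67 kN/m = 20670 N/m
  E = 70 GPa = 7 × 10¹⁰ Pa
Substitute:
  delta = (5 × 20670 × 4.662^4) / (384 × (7 × 10¹⁰) × 0.0002792)
  delta = 0.006505 m
Convert: delta = 0.006505 m = 6.505 mm
Final answer: delta = 6.505 mm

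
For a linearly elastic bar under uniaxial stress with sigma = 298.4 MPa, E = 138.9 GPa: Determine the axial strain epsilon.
Model: a linearly elastic bar under uniaxial stress, so epsilon = sigma / E.
Convert to SI units:
  sigma = 298.4 MPa = 2.984 × 10⁸ Pa
  E = 138.9 GPa = 1.389 × 10¹¹ Pa
Substitute:
  epsilon = (2.984 × 10⁸) / (1.389 × 10¹¹)
  epsilon = 0.002148
Final answer: epsilon = 0.002148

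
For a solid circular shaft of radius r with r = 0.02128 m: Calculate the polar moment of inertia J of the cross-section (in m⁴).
Model: a solid circular shaft of radius r, so J = (π·r^4) / 2.
Substitute:
  J = (π × 0.02128^4) / 2
  J = 3.221 × 10⁻⁷ m⁴
Final answer: J = 3.221 × 10⁻⁷ m⁴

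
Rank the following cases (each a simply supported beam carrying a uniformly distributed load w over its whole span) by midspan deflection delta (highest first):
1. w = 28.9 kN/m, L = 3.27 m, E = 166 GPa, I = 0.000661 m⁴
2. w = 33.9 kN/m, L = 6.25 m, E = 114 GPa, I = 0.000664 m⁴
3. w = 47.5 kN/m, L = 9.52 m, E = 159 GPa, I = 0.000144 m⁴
Model: a simply supported beam carrying a uniformly distributed load w over its whole span, so delta = (5·w·L^4) / (384·E·I) (SI units).
  Case 1: delta = (5 × 28900 × 3.27^4) / (384 × (1.66 × 10¹¹) × 0.000661) = 0.0003921 m = 0.3921 mm
  Case 2: delta = (5 × 33900 × 6.25^4) / (384 × (1.14 × 10¹¹) × 0.000664) = 0.008898 m = 8.898 mm
  Case 3: delta = (5 × 47500 × 9.52^4) / (384 × (1.59 × 10¹¹) × 0.000144) = 0.2219 m = 221.9 mm
Ordering: 221.9 mm (case 3) > 8.898 mm (case 2) > 0.3921 mm (case 1)
Final answer: 3, 2, 1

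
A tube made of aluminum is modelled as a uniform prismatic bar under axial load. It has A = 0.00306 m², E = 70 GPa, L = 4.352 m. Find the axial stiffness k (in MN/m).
Model: a uniform prismatic bar under axial load, so k = (A·E) / L.
Convert to SI units:
  E = 70 GPa = 7 × 10¹⁰ Pa
Substitute:
  k = (0.00306 × (7 × 10¹⁰)) / 4.352
  k = 4.922 × 10⁷ N/m
Convert: k = 4.922 × 10⁷ N/m = 49.22 MN/m
Final answer: k = 49.22 MN/m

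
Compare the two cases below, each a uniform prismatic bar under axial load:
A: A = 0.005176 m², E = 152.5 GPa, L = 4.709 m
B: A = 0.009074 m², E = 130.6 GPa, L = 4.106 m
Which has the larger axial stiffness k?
Model: a uniform prismatic bar under axial load, so k = (A·E) / L (SI units).
  A: k = (0.005176 × (1.525 × 10¹¹)) / 4.709 = 1.676 × 10⁸ N/m = 167.6 MN/m
  B: k = (0.009074 × (1.306 × 10¹¹)) / 4.106 = 2.886 × 10⁸ N/m = 288.6 MN/m
288.6 MN/m > 167.6 MN/m, so B is larger.
Final answer: B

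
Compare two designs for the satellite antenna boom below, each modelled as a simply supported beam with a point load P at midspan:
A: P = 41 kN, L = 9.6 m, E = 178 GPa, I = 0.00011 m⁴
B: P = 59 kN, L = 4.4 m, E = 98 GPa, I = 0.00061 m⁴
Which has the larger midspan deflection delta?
Model: a simply supported beam with a point load P at midspan, so delta = (P·L^3) / (48·E·I) (SI units).
  A: delta = (41000 × 9.6^3) / (48 × (1.78 × 10¹¹) × 0.00011) = 0.0386 m = 38.6 mm
  B: delta = (59000 × 4.4^3) / (48 × (9.8 × 10¹⁰) × 0.00061) = 0.001752 m = 1.752 mm
38.6 mm > 1.752 mm, so A is larger.
Final answer: A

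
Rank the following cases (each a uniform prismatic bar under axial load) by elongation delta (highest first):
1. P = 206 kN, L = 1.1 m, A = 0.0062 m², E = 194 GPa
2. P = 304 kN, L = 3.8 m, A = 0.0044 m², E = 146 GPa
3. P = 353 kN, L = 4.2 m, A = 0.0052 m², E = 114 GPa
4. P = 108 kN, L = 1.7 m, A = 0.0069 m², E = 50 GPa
Model: a uniform prismatic bar under axial load, so delta = (P·L) / (A·E) (SI units).
  Case 1: delta = (206000 × 1.1) / (0.0062 × (1.94 × 10¹¹)) = 0.0001884 m = 0.1884 mm
  Case 2: delta = (304000 × 3.8) / (0.0044 × (1.46 × 10¹¹)) = 0.001798 m = 1.798 mm
  Case 3: delta = (353000 × 4.2) / (0.0052 × (1.14 × 10¹¹)) = 0.002501 m = 2.501 mm
  Case 4: delta = (108000 × 1.7) / (0.0069 × (5 × 10¹⁰)) = 0.0005322 m = 0.5322 mm
Ordering: 2.501 mm (case 3) > 1.798 mm (case 2) > 0.5322 mm (case 4) > 0.1884 mm (case 1)
Final answer: 3, 2, 4, 1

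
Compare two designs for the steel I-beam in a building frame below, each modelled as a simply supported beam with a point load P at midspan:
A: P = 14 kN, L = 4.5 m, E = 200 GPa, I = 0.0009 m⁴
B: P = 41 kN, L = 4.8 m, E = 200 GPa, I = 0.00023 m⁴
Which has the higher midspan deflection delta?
Model: a simply supported beam with a point load P at midspan, so delta = (P·L^3) / (48·E·I) (SI units).
  A: delta = (14000 × 4.5^3) / (48 × (2 × 10¹¹) × 0.0009) = 0.0001477 m = 0.1477 mm
  B: delta = (41000 × 4.8^3) / (48 × (2 × 10¹¹) × 0.00023) = 0.002054 m = 2.054 mm
2.054 mm > 0.1477 mm, so B is larger.
Final answer: B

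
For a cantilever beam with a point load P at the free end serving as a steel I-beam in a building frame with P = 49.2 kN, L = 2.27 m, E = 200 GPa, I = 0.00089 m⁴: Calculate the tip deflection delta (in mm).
Model: a cantilever beam with a point load P at the free end, so delta = (P·L^3) / (3·E·I).
Convert to SI units:
  P = 49.2 kN = 49200 N
  E = 200 GPa = 2 × 10¹¹ Pa
Substitute:
  delta = (49200 × 2.27^3) / (3 × (2 × 10¹¹) × 0.00089)
  delta = 0.001078 m
Convert: delta = 0.001078 m = 1.078 mm
Final answer: delta = 1.078 mm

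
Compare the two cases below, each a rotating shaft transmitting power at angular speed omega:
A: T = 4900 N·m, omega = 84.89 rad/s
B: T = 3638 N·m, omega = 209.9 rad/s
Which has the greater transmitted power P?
Model: a rotating shaft transmitting power at angular speed omega, so P = T·omega (SI units).
  A: P = 4900 × 84.89 = 416000 W = 416 kW
  B: P = 3638 × 209.9 = 763600 W = 763.6 kW
763.6 kW > 416 kW, so B is larger.
Final answer: B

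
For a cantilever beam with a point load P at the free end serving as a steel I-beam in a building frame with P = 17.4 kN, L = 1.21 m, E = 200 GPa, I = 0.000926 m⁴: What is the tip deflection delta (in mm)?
Model: a cantilever beam with a point load P at the free end, so delta = (P·L^3) / (3·E·I).
Convert to SI units:
  P = 17.4 kN = 17400 N
  E = 200 GPa = 2 × 10¹¹ Pa
Substitute:
  delta = (17400 × 1.21^3) / (3 × (2 × 10¹¹) × 0.000926)
  delta = 5.548 × 10⁻⁵ m
Convert: delta = 5.548 × 10⁻⁵ m = 0.05548 mm
Final answer: delta = 0.05548 mm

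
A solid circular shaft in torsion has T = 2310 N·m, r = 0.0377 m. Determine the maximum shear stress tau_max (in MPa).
Model: a solid circular shaft in torsion, so tau_max = (2·T) / (π·r^3).
Substitute:
  tau_max = (2 × 2310) / (π × 0.0377^3)
  tau_max = 2.745 × 10⁷ Pa
Convert: tau_max = 2.745 × 10⁷ Pa = 27.45 MPa
Final answer: tau_max = 27.45 MPa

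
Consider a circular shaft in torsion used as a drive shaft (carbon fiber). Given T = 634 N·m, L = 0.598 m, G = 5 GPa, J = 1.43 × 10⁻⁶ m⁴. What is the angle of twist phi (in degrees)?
Model: a circular shaft in torsion, so phi = (T·L) / (G·J).
Convert to SI units:
  G = 5 GPa = 5 × 10⁹ Pa
Substitute:
  phi = (634 × 0.598) / ((5 × 10⁹) × (1.43 × 10⁻⁶))
  phi = 0.05303 rad
Convert to degrees: phi = 0.05303 × 180/π = 3.038°
Final answer: phi = 3.038°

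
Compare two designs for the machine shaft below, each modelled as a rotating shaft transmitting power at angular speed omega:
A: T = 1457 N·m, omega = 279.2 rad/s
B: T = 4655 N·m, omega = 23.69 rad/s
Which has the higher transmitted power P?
Model: a rotating shaft transmitting power at angular speed omega, so P = T·omega (SI units).
  A: P = 1457 × 279.2 = 406800 W = 406.8 kW
  B: P = 4655 × 23.69 = 110300 W = 110.3 kW
406.8 kW > 110.3 kW, so A is larger.
Final answer: A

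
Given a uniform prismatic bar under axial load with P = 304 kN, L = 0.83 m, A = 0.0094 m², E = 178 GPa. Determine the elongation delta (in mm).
Model: a uniform prismatic bar under axial load, so delta = (P·L) / (A·E).
Convert to SI units:
  P = 304 kN = 304000 N
  E = 178 GPa = 1.78 × 10¹¹ Pa
Substitute:
  delta = (304000 × 0.83) / (0.0094 × (1.78 × 10¹¹))
  delta = 0.0001508 m
Convert: delta = 0.0001508 m = 0.1508 mm
Final answer: delta = 0.1508 mm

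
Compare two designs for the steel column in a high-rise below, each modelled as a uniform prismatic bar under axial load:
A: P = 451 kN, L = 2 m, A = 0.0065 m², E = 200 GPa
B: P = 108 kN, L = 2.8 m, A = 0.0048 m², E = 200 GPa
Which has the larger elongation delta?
Model: a uniform prismatic bar under axial load, so delta = (P·L) / (A·E) (SI units).
  A: delta = (451000 × 2) / (0.0065 × (2 × 10¹¹)) = 0.0006938 m = 0.6938 mm
  B: delta = (108000 × 2.8) / (0.0048 × (2 × 10¹¹)) = 0.000315 m = 0.315 mm
0.6938 mm > 0.315 mm, so A is larger.
Final answer: A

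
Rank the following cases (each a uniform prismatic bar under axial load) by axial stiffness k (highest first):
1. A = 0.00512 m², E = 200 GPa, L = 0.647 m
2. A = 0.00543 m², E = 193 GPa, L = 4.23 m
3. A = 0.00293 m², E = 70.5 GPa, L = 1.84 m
Model: a uniform prismatic bar under axial load, so k = (A·E) / L (SI units).
  Case 1: k = (0.00512 × (2 × 10¹¹)) / 0.647 = 1.583 × 10⁹ N/m = 1583 MN/m
  Case 2: k = (0.00543 × (1.93 × 10¹¹)) / 4.23 = 2.478 × 10⁸ N/m = 247.8 MN/m
  Case 3: k = (0.00293 × (7.05 × 10¹⁰)) / 1.84 = 1.123 × 10⁸ N/m = 112.3 MN/m
Ordering: 1583 MN/m (case 1) > 247.8 MN/m (case 2) > 112.3 MN/m (case 3)
Final answer: 1, 2, 3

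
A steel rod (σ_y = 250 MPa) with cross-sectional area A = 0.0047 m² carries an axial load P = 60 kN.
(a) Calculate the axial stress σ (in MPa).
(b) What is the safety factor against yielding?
(a) Axial stress σ = P/A. Convert P = 60 kN = 60000 N.
  σ = 60000 / 0.0047 = 1.277 × 10⁷ Pa = 12.77 MPa
(b) Safety factor SF = σ_y/σ = 250 / 12.77 = 19.58
Final answer: (a) σ = 12.77 MPa, (b) SF = 19.58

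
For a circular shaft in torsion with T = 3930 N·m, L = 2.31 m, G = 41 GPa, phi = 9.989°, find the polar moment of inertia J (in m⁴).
Model: a circular shaft in torsion, so phi = (T·L) / (G·J).
Solve for J: J = (T·L) / (phi·G).
Convert to SI units:
  G = 41 GPa = 4.1 × 10¹⁰ Pa
  phi = 9.989° = 0.1743 rad
Substitute:
  J = (3930 × 2.31) / (0.1743 × (4.1 × 10¹⁰))
  J = 1.27 × 10⁻⁶ m⁴
Final answer: J = 1.27 × 10⁻⁶ m⁴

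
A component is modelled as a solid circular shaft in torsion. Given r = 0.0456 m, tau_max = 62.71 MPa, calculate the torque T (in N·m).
Model: a solid circular shaft in torsion, so tau_max = (2·T) / (π·r^3).
Solve for T: T = (π·tau_max·r^3) / 2.
Convert to SI units:
  tau_max = 62.71 MPa = 6.271 × 10⁷ Pa
Substitute:
  T = (π × (6.271 × 10⁷) × 0.0456^3) / 2
  T = 9340 N·m
Final answer: T = 9340 N·m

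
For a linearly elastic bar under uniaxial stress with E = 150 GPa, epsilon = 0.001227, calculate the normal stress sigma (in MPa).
Model: a linearly elastic bar under uniaxial stress, so epsilon = sigma / E.
Solve for sigma: sigma = epsilon·E.
Convert to SI units:
  E = 150 GPa = 1.5 × 10¹¹ Pa
Substitute:
  sigma = 0.001227 × (1.5 × 10¹¹)
  sigma = 1.84 × 10⁸ Pa
Convert: sigma = 1.84 × 10⁸ Pa = 184 MPa
Final answer: sigma = 184 MPa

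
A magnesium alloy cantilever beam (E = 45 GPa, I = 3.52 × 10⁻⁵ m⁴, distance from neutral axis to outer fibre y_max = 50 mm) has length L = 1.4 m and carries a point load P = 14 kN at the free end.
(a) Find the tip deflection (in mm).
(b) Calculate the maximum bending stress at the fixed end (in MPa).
(a) Tip deflection of a cantilever with an end point load: δ = P·L^3 / (3·E·I). Convert P = 14 kN = 14000 N, E = 45 GPa = 4.5 × 10¹⁰ Pa.
  δ = (14000 × 1.4^3) / (3 × (4.5 × 10¹⁰) × (3.52 × 10⁻⁵)) = 0.008084 m = 8.084 mm
(b) Maximum bending moment at the fixed end: M = P·L = 14000 × 1.4 = 19600 N·m. Convert y_max = 50 mm = 0.05 m.
  σ = M·y_max / I = (19600 × 0.05) / (3.52 × 10⁻⁵) = 2.784 × 10⁷ Pa = 27.84 MPa
Final answer: (a) δ = 8.084 mm, (b) σ = 27.84 MPa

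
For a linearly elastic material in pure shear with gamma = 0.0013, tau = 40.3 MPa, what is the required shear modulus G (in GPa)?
Model: a linearly elastic material in pure shear, so tau = G·gamma.
Solve for G: G = tau / gamma.
Convert to SI units:
  tau = 40.3 MPa = 4.03 × 10⁷ Pa
Substitute:
  G = (4.03 × 10⁷) / 0.0013
  G = 3.1 × 10¹⁰ Pa
Convert: G = 3.1 × 10¹⁰ Pa = 31 GPa
Final answer: G = 31 GPa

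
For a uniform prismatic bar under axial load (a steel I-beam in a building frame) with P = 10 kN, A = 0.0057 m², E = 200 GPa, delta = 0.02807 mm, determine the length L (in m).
Model: a uniform prismatic bar under axial load, so delta = (P·L) / (A·E).
Solve for L: L = (delta·A·E) / P.
Convert to SI units:
  P = 10 kN = 10000 N
  E = 200 GPa = 2 × 10¹¹ Pa
  delta = 0.02807 mm = 2.807 × 10⁻⁵ m
Substitute:
  L = ((2.807 × 10⁻⁵) × 0.0057 × (2 × 10¹¹)) / 10000
  L = 3.2 m
Final answer: L = 3.2 m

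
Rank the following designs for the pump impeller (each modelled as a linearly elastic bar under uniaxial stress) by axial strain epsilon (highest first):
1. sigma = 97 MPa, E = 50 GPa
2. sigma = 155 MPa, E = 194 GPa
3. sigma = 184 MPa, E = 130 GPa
Model: a linearly elastic bar under uniaxial stress, so epsilon = sigma / E (SI units).
  Case 1: epsilon = (9.7 × 10⁷) / (5 × 10¹⁰) = 0.00194
  Case 2: epsilon = (1.55 × 10⁸) / (1.94 × 10¹¹) = 0.000799
  Case 3: epsilon = (1.84 × 10⁸) / (1.3 × 10¹¹) = 0.001415
Ordering: 0.00194 (case 1) > 0.001415 (case 3) > 0.000799 (case 2)
Final answer: 1, 3, 2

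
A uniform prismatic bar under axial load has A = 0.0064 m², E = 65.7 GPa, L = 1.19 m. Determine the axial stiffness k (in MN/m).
Model: a uniform prismatic bar under axial load, so k = (A·E) / L.
Convert to SI units:
  E = 65.7 GPa = 6.57 × 10¹⁰ Pa
Substitute:
  k = (0.0064 × (6.57 × 10¹⁰)) / 1.19
  k = 3.533 × 10⁸ N/m
Convert: k = 3.533 × 10⁸ N/m = 353.3 MN/m
Final answer: k = 353.3 MN/m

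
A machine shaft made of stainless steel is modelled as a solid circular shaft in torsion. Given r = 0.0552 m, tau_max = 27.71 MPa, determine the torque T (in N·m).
Model: a solid circular shaft in torsion, so tau_max = (2·T) / (π·r^3).
Solve for T: T = (π·tau_max·r^3) / 2.
Convert to SI units:
  tau_max = 27.71 MPa = 2.771 × 10⁷ Pa
Substitute:
  T = (π × (2.771 × 10⁷) × 0.0552^3) / 2
  T = 7321 N·m
Final answer: T = 7321 N·m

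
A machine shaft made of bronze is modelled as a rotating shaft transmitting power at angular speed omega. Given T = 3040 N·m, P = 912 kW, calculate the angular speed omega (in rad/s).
Model: a rotating shaft transmitting power at angular speed omega, so P = T·omega.
Solve for omega: omega = P / T.
Convert to SI units:
  P = 912 kW = 912000 W
Substitute:
  omega = 912000 / 3040
  omega = 300 rad/s
Final answer: omega = 300 rad/s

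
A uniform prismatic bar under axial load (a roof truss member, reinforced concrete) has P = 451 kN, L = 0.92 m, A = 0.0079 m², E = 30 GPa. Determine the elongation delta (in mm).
Model: a uniform prismatic bar under axial load, so delta = (P·L) / (A·E).
Convert to SI units:
  P = 451 kN = 451000 N
  E = 30 GPa = 3 × 10¹⁰ Pa
Substitute:
  delta = (451000 × 0.92) / (0.0079 × (3 × 10¹⁰))
  delta = 0.001751 m
Convert: delta = 0.001751 m = 1.751 mm
Final answer: delta = 1.751 mm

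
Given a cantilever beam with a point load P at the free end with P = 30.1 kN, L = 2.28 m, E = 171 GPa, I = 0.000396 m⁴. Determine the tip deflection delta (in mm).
Model: a cantilever beam with a point load P at the free end, so delta = (P·L^3) / (3·E·I).
Convert to SI units:
  P = 30.1 kN = 30100 N
  E = 171 GPa = 1.71 × 10¹¹ Pa
Substitute:
  delta = (30100 × 2.28^3) / (3 × (1.71 × 10¹¹) × 0.000396)
  delta = 0.001756 m
Convert: delta = 0.001756 m = 1.756 mm
Final answer: delta = 1.756 mm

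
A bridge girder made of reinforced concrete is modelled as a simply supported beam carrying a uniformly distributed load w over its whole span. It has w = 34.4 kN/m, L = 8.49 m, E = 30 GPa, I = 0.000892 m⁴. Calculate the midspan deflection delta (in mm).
Model: a simply supported beam carrying a uniformly distributed load w over its whole span, so delta = (5·w·L^4) / (384·E·I).
Convert to SI units:
  w = 34.4 kN/m = 34400 N/m
  E = 30 GPa = 3 × 10¹⁰ Pa
Substitute:
  delta = (5 × 34400 × 8.49^4) / (384 × (3 × 10¹⁰) × 0.000892)
  delta = 0.08696 m
Convert: delta = 0.08696 m = 86.96 mm
Final answer: delta = 86.96 mm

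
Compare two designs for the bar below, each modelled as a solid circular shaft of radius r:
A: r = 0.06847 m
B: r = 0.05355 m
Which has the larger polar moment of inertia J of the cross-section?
Model: a solid circular shaft of radius r, so J = (π·r^4) / 2 (SI units).
  A: J = (π × 0.06847^4) / 2 = 3.452 × 10⁻⁵ m⁴
  B: J = (π × 0.05355^4) / 2 = 1.292 × 10⁻⁵ m⁴
3.452 × 10⁻⁵ m⁴ > 1.292 × 10⁻⁵ m⁴, so A is larger.
Final answer: A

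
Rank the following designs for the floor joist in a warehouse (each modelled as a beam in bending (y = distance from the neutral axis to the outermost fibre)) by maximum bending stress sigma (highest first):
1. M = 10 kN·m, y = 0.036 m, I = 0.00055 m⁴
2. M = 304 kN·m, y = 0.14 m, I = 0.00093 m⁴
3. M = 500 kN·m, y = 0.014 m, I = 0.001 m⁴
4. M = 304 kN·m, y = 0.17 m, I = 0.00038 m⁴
Model: a beam in bending (y = distance from the neutral axis to the outermost fibre), so sigma = (M·y) / I (SI units).
  Case 1: sigma = (10000 × 0.036) / 0.00055 = 654500 Pa = 0.6545 MPa
  Case 2: sigma = (304000 × 0.14) / 0.00093 = 4.576 × 10⁷ Pa = 45.76 MPa
  Case 3: sigma = (500000 × 0.014) / 0.001 = 7 × 10⁶ Pa = 7 MPa
  Case 4: sigma = (304000 × 0.17) / 0.00038 = 1.36 × 10⁸ Pa = 136 MPa
Ordering: 136 MPa (case 4) > 45.76 MPa (case 2) > 7 MPa (case 3) > 0.6545 MPa (case 1)
Final answer: 4, 2, 3, 1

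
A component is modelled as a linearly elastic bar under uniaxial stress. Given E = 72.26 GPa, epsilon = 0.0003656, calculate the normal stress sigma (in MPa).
Model: a linearly elastic bar under uniaxial stress, so epsilon = sigma / E.
Solve for sigma: sigma = epsilon·E.
Convert to SI units:
  E = 72.26 GPa = 7.226 × 10¹⁰ Pa
Substitute:
  sigma = 0.0003656 × (7.226 × 10¹⁰)
  sigma = 2.642 × 10⁷ Pa
Convert: sigma = 2.642 × 10⁷ Pa = 26.42 MPa
Final answer: sigma = 26.42 MPa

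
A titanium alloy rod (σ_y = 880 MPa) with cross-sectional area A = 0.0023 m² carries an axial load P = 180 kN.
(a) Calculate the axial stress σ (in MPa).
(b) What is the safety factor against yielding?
(a) Axial stress σ = P/A. Convert P = 180 kN = 180000 N.
  σ = 180000 / 0.0023 = 7.826 × 10⁷ Pa = 78.26 MPa
(b) Safety factor SF = σ_y/σ = 880 / 78.26 = 11.24
Final answer: (a) σ = 78.26 MPa, (b) SF = 11.24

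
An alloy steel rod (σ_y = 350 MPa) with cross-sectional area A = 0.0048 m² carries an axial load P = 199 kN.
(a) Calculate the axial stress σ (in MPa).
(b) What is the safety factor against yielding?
(a) Axial stress σ = P/A. Convert P = 199 kN = 199000 N.
  σ = 199000 / 0.0048 = 4.146 × 10⁷ Pa = 41.46 MPa
(b) Safety factor SF = σ_y/σ = 350 / 41.46 = 8.442
Final answer: (a) σ = 41.46 MPa, (b) SF = 8.442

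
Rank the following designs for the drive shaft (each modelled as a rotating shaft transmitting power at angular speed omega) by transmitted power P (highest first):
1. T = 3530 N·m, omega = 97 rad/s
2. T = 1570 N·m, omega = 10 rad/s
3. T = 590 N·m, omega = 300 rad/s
Model: a rotating shaft transmitting power at angular speed omega, so P = T·omega (SI units).
  Case 1: P = 3530 × 97 = 342400 W = 342.4 kW
  Case 2: P = 1570 × 10 = 15700 W = 15.7 kW
  Case 3: P = 590 × 300 = 177000 W = 177 kW
Ordering: 342.4 kW (case 1) > 177 kW (case 3) > 15.7 kW (case 2)
Final answer: 1, 3, 2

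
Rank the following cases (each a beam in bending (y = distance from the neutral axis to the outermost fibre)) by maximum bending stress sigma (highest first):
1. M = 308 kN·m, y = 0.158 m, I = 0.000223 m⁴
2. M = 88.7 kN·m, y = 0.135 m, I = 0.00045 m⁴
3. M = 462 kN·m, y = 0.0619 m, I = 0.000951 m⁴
Model: a beam in bending (y = distance from the neutral axis to the outermost fibre), so sigma = (M·y) / I (SI units).
  Case 1: sigma = (308000 × 0.158) / 0.000223 = 2.182 × 10⁸ Pa = 218.2 MPa
  Case 2: sigma = (88700 × 0.135) / 0.00045 = 2.661 × 10⁷ Pa = 26.61 MPa
  Case 3: sigma = (462000 × 0.0619) / 0.000951 = 3.007 × 10⁷ Pa = 30.07 MPa
Ordering: 218.2 MPa (case 1) > 30.07 MPa (case 3) > 26.61 MPa (case 2)
Final answer: 1, 3, 2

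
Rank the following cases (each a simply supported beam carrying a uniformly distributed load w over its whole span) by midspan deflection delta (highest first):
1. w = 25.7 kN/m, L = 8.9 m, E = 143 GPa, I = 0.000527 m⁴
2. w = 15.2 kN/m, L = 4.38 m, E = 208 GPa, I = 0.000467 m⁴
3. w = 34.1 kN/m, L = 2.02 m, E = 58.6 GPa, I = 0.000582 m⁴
Model: a simply supported beam carrying a uniformly distributed load w over its whole span, so delta = (5·w·L^4) / (384·E·I) (SI units).
  Case 1: delta = (5 × 25700 × 8.9^4) / (384 × (1.43 × 10¹¹) × 0.000527) = 0.02786 m = 27.86 mm
  Case 2: delta = (5 × 15200 × 4.38^4) / (384 × (2.08 × 10¹¹) × 0.000467) = 0.0007499 m = 0.7499 mm
  Case 3: delta = (5 × 34100 × 2.02^4) / (384 × (5.86 × 10¹⁰) × 0.000582) = 0.0002168 m = 0.2168 mm
Ordering: 27.86 mm (case 1) > 0.7499 mm (case 2) > 0.2168 mm (case 3)
Final answer: 1, 2, 3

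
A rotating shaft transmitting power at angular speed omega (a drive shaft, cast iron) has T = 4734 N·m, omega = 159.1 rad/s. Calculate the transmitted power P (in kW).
Model: a rotating shaft transmitting power at angular speed omega, so P = T·omega.
Substitute:
  P = 4734 × 159.1
  P = 753200 W
Convert: P = 753200 W = 753.2 kW
Final answer: P = 753.2 kW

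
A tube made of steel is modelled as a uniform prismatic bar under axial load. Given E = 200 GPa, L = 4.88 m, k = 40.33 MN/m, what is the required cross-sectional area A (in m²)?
Model: a uniform prismatic bar under axial load, so k = (A·E) / L.
Solve for A: A = (k·L) / E.
Convert to SI units:
  E = 200 GPa = 2 × 10¹¹ Pa
  k = 40.33 MN/m = 4.033 × 10⁷ N/m
Substitute:
  A = ((4.033 × 10⁷) × 4.88) / (2 × 10¹¹)
  A = 0.0009841 m²
Final answer: A = 0.0009841 m²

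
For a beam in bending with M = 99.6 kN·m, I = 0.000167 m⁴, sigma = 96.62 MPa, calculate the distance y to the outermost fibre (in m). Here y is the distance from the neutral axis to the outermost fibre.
Model: a beam in bending, so sigma = (M·y) / I.
Solve for y: y = (sigma·I) / M.
Convert to SI units:
  M = 99.6 kN·m = 99600 N·m
  sigma = 96.62 MPa = 9.662 × 10⁷ Pa
Substitute:
  y = ((9.662 × 10⁷) × 0.000167) / 99600
  y = 0.162 m
Final answer: y = 0.162 m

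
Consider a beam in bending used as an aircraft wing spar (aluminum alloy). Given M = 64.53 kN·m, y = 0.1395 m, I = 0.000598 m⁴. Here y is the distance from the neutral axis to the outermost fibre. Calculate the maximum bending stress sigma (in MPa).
Model: a beam in bending, so sigma = (M·y) / I.
Convert to SI units:
  M = 64.53 kN·m = 64530 N·m
Substitute:
  sigma = (64530 × 0.1395) / 0.000598
  sigma = 1.505 × 10⁷ Pa
Convert: sigma = 1.505 × 10⁷ Pa = 15.05 MPa
Final answer: sigma = 15.05 MPa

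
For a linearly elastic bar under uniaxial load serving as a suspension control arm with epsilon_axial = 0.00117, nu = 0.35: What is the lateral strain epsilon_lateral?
Model: a linearly elastic bar under uniaxial load, so epsilon_lateral = -nu·epsilon_axial.
Substitute:
  epsilon_lateral = -(0.35 × 0.00117)
  epsilon_lateral = -0.0004095
Final answer: epsilon_lateral = -0.0004095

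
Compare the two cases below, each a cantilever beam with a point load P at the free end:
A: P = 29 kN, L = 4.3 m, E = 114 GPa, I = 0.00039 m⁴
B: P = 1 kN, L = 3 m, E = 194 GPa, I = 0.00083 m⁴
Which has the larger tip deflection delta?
Model: a cantilever beam with a point load P at the free end, so delta = (P·L^3) / (3·E·I) (SI units).
  A: delta = (29000 × 4.3^3) / (3 × (1.14 × 10¹¹) × 0.00039) = 0.01729 m = 17.29 mm
  B: delta = (1000 × 3^3) / (3 × (1.94 × 10¹¹) × 0.00083) = 5.589 × 10⁻⁵ m = 0.05589 mm
17.29 mm > 0.05589 mm, so A is larger.
Final answer: A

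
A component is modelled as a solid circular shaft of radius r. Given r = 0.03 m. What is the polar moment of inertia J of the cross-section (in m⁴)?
Model: a solid circular shaft of radius r, so J = (π·r^4) / 2.
Substitute:
  J = (π × 0.03^4) / 2
  J = 1.272 × 10⁻⁶ m⁴
Final answer: J = 1.272 × 10⁻⁶ m⁴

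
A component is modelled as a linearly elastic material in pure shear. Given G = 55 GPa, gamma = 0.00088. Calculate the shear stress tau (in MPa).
Model: a linearly elastic material in pure shear, so tau = G·gamma.
Convert to SI units:
  G = 55 GPa = 5.5 × 10¹⁰ Pa
Substitute:
  tau = (5.5 × 10¹⁰) × 0.00088
  tau = 4.84 × 10⁷ Pa
Convert: tau = 4.84 × 10⁷ Pa = 48.4 MPa
Final answer: tau = 48.4 MPa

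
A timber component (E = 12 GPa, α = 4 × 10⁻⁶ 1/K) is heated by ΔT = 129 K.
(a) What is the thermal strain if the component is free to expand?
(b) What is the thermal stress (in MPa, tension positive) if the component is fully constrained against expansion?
(a) Free thermal strain ε_th = α·ΔT = (4 × 10⁻⁶) × 129 = 0.000516
(b) Fully constrained, the expansion is suppressed, so σ = -E·α·ΔT. Convert E = 12 GPa = 1.2 × 10¹⁰ Pa.
  σ = -(1.2 × 10¹⁰) × (4 × 10⁻⁶) × 129 = -6.192 × 10⁶ Pa = -6.192 MPa (compressive)
Final answer: (a) ε_th = 0.000516, (b) σ = -6.192 MPa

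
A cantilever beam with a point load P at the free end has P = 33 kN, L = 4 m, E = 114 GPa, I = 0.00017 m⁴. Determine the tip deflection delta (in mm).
Model: a cantilever beam with a point load P at the free end, so delta = (P·L^3) / (3·E·I).
Convert to SI units:
  P = 33 kN = 33000 N
  E = 114 GPa = 1.14 × 10¹¹ Pa
Substitute:
  delta = (33000 × 4^3) / (3 × (1.14 × 10¹¹) × 0.00017)
  delta = 0.03633 m
Convert: delta = 0.03633 m = 36.33 mm
Final answer: delta = 36.33 mm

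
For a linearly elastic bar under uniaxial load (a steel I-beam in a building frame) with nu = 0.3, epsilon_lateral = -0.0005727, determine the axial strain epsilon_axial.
Model: a linearly elastic bar under uniaxial load, so epsilon_lateral = -nu·epsilon_axial.
Solve for epsilon_axial: epsilon_axial = -epsilon_lateral / nu.
Substitute:
  epsilon_axial = -(-0.0005727) / 0.3
  epsilon_axial = 0.001909
Final answer: epsilon_axial = 0.001909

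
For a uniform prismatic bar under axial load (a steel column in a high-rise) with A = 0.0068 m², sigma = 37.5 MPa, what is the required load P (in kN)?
Model: a uniform prismatic bar under axial load, so sigma = P / A.
Solve for P: P = sigma·A.
Convert to SI units:
  sigma = 37.5 MPa = 3.75 × 10⁷ Pa
Substitute:
  P = (3.75 × 10⁷) × 0.0068
  P = 255000 N
Convert: P = 255000 N = 255 kN
Final answer: P = 255 kN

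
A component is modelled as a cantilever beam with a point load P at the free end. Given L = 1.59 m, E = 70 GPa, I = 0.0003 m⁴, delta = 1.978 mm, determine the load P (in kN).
Model: a cantilever beam with a point load P at the free end, so delta = (P·L^3) / (3·E·I).
Solve for P: P = (3·delta·E·I) / L^3.
Convert to SI units:
  E = 70 GPa = 7 × 10¹⁰ Pa
  delta = 1.978 mm = 0.001978 m
Substitute:
  P = (3 × 0.001978 × (7 × 10¹⁰) × 0.0003) / 1.59^3
  P = 31000 N
Convert: P = 31000 N = 31 kN
Final answer: P = 31 kN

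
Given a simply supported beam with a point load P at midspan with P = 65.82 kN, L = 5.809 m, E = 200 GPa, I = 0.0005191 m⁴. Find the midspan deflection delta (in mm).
Model: a simply supported beam with a point load P at midspan, so delta = (P·L^3) / (48·E·I).
Convert to SI units:
  P = 65.82 kN = 65820 N
  E = 200 GPa = 2 × 10¹¹ Pa
Substitute:
  delta = (65820 × 5.809^3) / (48 × (2 × 10¹¹) × 0.0005191)
  delta = 0.002589 m
Convert: delta = 0.002589 m = 2.589 mm
Final answer: delta = 2.589 mm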